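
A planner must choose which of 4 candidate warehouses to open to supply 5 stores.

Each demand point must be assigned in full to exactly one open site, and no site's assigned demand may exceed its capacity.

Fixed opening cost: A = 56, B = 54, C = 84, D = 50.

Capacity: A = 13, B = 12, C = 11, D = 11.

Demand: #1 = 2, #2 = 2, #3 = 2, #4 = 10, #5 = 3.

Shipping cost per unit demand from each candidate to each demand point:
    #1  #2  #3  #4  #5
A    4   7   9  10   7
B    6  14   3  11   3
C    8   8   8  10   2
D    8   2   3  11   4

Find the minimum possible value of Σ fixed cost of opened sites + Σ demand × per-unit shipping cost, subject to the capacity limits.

Open {A, D}; cheapest assignment that respects the capacities:
  A (cap 13, load 12): #1, #4 — cost 2×4 + 10×10 = 108
  D (cap 11, load 7): #2, #3, #5 — cost 2×2 + 2×3 + 3×4 = 22
  Shipping 130, fixed 106 → total 236.
  Any other capacity-feasible assignment to {A, D} ships for at least 130.
Compare {B, D}: its best feasible assignment gives total 248.
Compare {A, B}: its best feasible assignment gives total 251.
Every other set of open sites that can feasibly serve all demand totals ≥ 248 even under its best assignment. Minimum: 236.

236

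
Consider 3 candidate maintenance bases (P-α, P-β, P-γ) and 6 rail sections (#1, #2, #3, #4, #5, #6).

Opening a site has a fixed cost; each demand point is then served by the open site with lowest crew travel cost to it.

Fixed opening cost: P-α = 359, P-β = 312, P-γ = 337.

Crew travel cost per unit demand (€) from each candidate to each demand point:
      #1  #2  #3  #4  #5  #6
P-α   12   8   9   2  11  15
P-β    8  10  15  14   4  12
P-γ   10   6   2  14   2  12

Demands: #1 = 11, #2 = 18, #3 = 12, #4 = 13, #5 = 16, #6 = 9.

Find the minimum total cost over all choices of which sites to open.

901

Open {P-γ}: assign each demand point to its cheapest open site.
  #1→P-γ 11×10=110, #2→P-γ 18×6=108, #3→P-γ 12×2=24, #4→P-γ 13×14=182, #5→P-γ 16×2=32, #6→P-γ 9×12=108
  crew travel cost 564, fixed 337 → total 901.
Compare {P-α}: crew travel cost 721 + fixed 359 = 1080.
Compare {P-α, P-γ}: crew travel cost 408 + fixed 696 = 1104.
Compare {P-β}: crew travel cost 802 + fixed 312 = 1114.
All other subsets cost ≥ 1080. Minimum total cost: 901.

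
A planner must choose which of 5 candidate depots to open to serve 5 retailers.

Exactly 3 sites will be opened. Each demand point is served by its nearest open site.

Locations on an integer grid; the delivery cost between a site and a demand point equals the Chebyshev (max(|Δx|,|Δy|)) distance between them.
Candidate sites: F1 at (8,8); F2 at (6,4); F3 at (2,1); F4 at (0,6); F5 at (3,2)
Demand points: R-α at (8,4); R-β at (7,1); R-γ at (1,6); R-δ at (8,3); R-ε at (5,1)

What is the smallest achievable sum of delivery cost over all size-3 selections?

10

Open {F2, F4, F5}.
  R-α→F2 2, R-β→F2 3, R-γ→F4 1, R-δ→F2 2, R-ε→F5 2  ⇒ total 10.
Compare {F1, F2, F4}: total 11.
Compare {F2, F3, F4}: total 11.
No size-3 selection does better; minimum is 10.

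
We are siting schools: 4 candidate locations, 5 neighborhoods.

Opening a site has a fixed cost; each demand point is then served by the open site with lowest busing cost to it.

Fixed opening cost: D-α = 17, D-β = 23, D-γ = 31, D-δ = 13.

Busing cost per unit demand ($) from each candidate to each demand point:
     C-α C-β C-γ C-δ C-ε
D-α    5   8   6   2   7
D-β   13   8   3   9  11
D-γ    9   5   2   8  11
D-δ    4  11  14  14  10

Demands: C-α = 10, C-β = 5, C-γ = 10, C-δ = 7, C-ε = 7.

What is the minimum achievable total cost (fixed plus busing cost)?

206

Open {D-α, D-γ}: assign each demand point to its cheapest open site.
  C-α→D-α 10×5=50, C-β→D-γ 5×5=25, C-γ→D-γ 10×2=20, C-δ→D-α 7×2=14, C-ε→D-α 7×7=49
  busing cost 158, fixed 48 → total 206.
Compare {D-α, D-γ, D-δ}: busing cost 148 + fixed 61 = 209.
Compare {D-α, D-β}: busing cost 183 + fixed 40 = 223.
Compare {D-α, D-β, D-δ}: busing cost 173 + fixed 53 = 226.
All other subsets cost ≥ 209. Minimum total cost: 206.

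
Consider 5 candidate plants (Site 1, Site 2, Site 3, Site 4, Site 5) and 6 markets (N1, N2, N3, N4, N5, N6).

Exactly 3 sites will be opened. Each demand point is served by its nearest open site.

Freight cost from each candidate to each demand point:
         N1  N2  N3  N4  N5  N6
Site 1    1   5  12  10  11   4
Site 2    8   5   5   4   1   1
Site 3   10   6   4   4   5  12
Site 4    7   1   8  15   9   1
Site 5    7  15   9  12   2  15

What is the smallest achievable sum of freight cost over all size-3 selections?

13

Open {Site 1, Site 2, Site 4}.
  N1→Site 1 1, N2→Site 4 1, N3→Site 2 5, N4→Site 2 4, N5→Site 2 1, N6→Site 2 1  ⇒ total 13.
Compare {Site 1, Site 2, Site 3}: total 16.
Compare {Site 1, Site 3, Site 4}: total 16.
No size-3 selection does better; minimum is 13.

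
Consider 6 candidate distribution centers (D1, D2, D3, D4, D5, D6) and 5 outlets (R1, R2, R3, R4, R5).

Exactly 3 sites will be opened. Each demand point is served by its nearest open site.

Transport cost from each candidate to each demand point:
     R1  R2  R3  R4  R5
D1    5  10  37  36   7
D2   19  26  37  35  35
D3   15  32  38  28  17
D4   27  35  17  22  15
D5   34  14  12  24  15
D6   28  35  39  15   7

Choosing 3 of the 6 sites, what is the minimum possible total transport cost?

Open {D1, D5, D6}.
  R1→D1 5, R2→D1 10, R3→D5 12, R4→D6 15, R5→D1 7  ⇒ total 49.
Compare {D1, D4, D6}: total 54.
Compare {D1, D4, D5}: total 56.
No size-3 selection does better; minimum is 49.

49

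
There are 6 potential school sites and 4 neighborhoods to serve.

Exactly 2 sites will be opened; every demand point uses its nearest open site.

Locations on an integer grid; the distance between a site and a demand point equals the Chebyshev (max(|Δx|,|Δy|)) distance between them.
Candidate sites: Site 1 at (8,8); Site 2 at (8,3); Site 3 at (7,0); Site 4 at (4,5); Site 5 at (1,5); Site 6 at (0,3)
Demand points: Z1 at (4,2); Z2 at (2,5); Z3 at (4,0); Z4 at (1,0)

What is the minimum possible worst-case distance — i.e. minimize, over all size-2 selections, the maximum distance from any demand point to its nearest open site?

Open {Site 3, Site 6}.
  Farthest demand point is Z1 at distance 3 (to Site 3); all others are ≤ 3.
With {Site 1, Site 6} the worst case is 4.
With {Site 2, Site 6} the worst case is 4.
No size-2 selection achieves below 3.

3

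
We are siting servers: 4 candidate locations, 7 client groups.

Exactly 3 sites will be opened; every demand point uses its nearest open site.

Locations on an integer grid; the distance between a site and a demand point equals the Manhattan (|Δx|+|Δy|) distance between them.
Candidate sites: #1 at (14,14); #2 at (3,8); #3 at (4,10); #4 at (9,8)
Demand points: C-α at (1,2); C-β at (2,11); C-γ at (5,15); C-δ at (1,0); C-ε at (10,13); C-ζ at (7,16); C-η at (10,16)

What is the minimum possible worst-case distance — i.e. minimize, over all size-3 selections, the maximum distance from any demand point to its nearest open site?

Open {#1, #2, #3}.
  Farthest demand point is C-δ at distance 10 (to #2); all others are ≤ 10.
With {#1, #2, #4} the worst case is 10.
With {#2, #3, #4} the worst case is 10.
No size-3 selection achieves below 10.

10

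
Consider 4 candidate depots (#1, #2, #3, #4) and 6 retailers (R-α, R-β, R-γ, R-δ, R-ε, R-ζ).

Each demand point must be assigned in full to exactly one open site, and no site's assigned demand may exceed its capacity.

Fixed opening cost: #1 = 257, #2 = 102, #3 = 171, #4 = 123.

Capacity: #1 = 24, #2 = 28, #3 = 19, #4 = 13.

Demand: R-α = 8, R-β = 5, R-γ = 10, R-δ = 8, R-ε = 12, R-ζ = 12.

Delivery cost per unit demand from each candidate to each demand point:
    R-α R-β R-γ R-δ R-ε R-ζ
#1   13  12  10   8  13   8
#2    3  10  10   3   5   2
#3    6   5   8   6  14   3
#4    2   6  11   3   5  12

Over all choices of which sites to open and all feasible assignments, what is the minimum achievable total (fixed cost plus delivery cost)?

Open {#2, #3, #4}; cheapest assignment that respects the capacities:
  #2 (cap 28, load 28): R-α, R-δ, R-ζ — cost 8×3 + 8×3 + 12×2 = 72
  #3 (cap 19, load 15): R-β, R-γ — cost 5×5 + 10×8 = 105
  #4 (cap 13, load 12): R-ε — cost 12×5 = 60
  Shipping 237, fixed 396 → total 633.
  Any other capacity-feasible assignment to {#2, #3, #4} ships for at least 237.
Compare {#1, #2, #4}: its best feasible assignment gives total 774.
Compare {#1, #2, #3}: its best feasible assignment gives total 799.
Every other set of open sites that can feasibly serve all demand totals ≥ 774 even under its best assignment. Minimum: 633.

633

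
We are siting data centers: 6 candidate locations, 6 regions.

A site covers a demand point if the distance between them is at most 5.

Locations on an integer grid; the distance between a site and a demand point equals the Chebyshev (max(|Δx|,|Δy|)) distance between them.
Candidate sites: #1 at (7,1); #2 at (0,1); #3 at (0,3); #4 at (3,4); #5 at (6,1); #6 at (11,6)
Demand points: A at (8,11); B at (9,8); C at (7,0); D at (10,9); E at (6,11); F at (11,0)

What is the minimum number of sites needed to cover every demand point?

2

Coverage sets (demand points within 5 of each site):
  #1: {C, F}
  #2: {}
  #3: {}
  #4: {C}
  #5: {C, F}
  #6: {A, B, D, E}
No single site covers all 6 demand points.
But {#1, #6} covers everything, so the minimum is 2.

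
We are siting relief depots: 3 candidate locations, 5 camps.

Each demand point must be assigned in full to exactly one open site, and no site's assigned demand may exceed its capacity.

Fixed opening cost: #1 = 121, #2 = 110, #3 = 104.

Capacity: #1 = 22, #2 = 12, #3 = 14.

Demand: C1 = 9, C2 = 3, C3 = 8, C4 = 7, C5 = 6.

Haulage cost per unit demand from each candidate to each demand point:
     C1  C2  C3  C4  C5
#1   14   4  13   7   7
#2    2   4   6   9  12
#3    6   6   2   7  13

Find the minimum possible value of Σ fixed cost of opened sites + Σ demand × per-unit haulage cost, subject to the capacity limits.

Open {#1, #2}; cheapest assignment that respects the capacities:
  #1 (cap 22, load 21): C3, C4, C5 — cost 8×13 + 7×7 + 6×7 = 195
  #2 (cap 12, load 12): C1, C2 — cost 9×2 + 3×4 = 30
  Shipping 225, fixed 231 → total 456.
  Any other capacity-feasible assignment to {#1, #2} ships for at least 225.
Compare {#1, #2, #3}: its best feasible assignment gives total 472.
Compare {#1, #3}: its best feasible assignment gives total 476.
Every other set of open sites that can feasibly serve all demand totals ≥ 472 even under its best assignment. Minimum: 456.

456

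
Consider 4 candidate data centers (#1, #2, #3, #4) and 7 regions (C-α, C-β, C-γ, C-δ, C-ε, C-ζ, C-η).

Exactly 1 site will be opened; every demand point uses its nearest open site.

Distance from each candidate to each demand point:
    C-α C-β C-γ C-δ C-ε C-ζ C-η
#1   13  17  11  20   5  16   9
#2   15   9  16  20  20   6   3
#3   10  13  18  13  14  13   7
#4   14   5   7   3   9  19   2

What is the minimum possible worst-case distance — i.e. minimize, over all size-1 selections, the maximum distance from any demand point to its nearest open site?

18

Open {#3}.
  Farthest demand point is C-γ at distance 18 (to #3); all others are ≤ 18.
With {#4} the worst case is 19.
With {#1} the worst case is 20.
No size-1 selection achieves below 18.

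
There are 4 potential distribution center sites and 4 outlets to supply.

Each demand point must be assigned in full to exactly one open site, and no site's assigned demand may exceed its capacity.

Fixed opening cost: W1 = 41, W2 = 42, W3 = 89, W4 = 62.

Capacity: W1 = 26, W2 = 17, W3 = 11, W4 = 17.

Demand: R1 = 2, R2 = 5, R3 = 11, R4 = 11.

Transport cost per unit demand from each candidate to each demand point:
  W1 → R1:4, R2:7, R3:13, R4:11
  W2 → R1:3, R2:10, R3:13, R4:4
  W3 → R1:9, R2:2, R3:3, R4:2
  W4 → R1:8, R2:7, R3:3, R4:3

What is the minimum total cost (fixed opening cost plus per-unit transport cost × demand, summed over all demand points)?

Open {W2, W4}; cheapest assignment that respects the capacities:
  W2 (cap 17, load 13): R1, R4 — cost 2×3 + 11×4 = 50
  W4 (cap 17, load 16): R2, R3 — cost 5×7 + 11×3 = 68
  Shipping 118, fixed 104 → total 222.
  Any other capacity-feasible assignment to {W2, W4} ships for at least 118.
Compare {W1, W2, W4}: its best feasible assignment gives total 263.
Compare {W2, W3, W4}: its best feasible assignment gives total 286.
Every other set of open sites that can feasibly serve all demand totals ≥ 263 even under its best assignment. Minimum: 222.

222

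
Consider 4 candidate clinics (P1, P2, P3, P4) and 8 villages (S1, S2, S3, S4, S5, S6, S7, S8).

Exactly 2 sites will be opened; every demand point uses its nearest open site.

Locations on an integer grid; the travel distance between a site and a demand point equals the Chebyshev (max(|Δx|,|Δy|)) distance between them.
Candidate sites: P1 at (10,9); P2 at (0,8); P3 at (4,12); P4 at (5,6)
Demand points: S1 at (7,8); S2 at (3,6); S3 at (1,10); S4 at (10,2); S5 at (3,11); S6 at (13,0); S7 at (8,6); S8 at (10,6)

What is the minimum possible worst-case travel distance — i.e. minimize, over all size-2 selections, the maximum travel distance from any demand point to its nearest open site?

8

Open {P1, P4}.
  Farthest demand point is S6 at travel distance 8 (to P4); all others are ≤ 8.
With {P2, P4} the worst case is 8.
With {P3, P4} the worst case is 8.
No size-2 selection achieves below 8.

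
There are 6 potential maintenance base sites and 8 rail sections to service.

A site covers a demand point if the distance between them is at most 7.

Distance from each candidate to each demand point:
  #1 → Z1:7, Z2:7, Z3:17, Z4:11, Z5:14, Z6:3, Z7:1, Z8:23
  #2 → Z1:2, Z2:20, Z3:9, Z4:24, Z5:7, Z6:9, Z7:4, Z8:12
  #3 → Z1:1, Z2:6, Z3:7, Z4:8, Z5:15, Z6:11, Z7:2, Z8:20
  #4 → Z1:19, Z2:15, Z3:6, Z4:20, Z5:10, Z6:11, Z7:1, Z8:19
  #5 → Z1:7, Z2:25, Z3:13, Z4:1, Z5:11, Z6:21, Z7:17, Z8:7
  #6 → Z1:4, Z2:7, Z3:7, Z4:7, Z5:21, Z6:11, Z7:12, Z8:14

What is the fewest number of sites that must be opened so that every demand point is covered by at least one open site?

Coverage sets (demand points within 7 of each site):
  #1: {Z1, Z2, Z6, Z7}
  #2: {Z1, Z5, Z7}
  #3: {Z1, Z2, Z3, Z7}
  #4: {Z3, Z7}
  #5: {Z1, Z4, Z8}
  #6: {Z1, Z2, Z3, Z4}
No 3 sites suffice: every size-3 union leaves at least one demand point uncovered.
But {#1, #2, #3, #5} covers everything, so the minimum is 4.

4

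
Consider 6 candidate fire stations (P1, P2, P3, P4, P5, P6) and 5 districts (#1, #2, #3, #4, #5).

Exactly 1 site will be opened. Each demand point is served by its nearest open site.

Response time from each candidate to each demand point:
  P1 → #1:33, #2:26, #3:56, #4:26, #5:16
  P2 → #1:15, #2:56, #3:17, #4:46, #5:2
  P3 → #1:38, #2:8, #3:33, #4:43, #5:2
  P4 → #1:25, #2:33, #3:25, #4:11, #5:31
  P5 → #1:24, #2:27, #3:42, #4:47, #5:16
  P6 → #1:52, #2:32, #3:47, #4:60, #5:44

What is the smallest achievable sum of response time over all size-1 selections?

Open {P3}.
  #1→P3 38, #2→P3 8, #3→P3 33, #4→P3 43, #5→P3 2  ⇒ total 124.
Compare {P4}: total 125.
Compare {P2}: total 136.
No size-1 selection does better; minimum is 124.

124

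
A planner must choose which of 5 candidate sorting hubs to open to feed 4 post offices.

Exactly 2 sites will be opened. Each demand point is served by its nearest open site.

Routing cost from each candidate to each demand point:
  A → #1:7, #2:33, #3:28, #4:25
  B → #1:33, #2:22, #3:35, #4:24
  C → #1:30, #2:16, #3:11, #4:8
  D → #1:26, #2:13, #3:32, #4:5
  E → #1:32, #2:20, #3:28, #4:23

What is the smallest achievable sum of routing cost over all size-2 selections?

42

Open {A, C}.
  #1→A 7, #2→C 16, #3→C 11, #4→C 8  ⇒ total 42.
Compare {A, D}: total 53.
Compare {C, D}: total 55.
No size-2 selection does better; minimum is 42.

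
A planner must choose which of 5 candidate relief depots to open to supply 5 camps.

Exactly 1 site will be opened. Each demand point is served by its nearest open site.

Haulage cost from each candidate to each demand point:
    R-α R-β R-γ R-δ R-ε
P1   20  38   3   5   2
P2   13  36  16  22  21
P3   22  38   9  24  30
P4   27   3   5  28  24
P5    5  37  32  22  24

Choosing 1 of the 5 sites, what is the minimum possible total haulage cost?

Open {P1}.
  R-α→P1 20, R-β→P1 38, R-γ→P1 3, R-δ→P1 5, R-ε→P1 2  ⇒ total 68.
Compare {P4}: total 87.
Compare {P2}: total 108.
No size-1 selection does better; minimum is 68.

68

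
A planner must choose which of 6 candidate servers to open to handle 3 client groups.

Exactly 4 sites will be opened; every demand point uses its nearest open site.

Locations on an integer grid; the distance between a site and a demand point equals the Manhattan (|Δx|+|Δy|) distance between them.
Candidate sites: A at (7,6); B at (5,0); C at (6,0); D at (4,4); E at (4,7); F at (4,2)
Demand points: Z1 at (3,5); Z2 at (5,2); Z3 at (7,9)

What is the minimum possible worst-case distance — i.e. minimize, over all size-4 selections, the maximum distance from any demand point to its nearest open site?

3

Open {A, B, C, D}.
  Farthest demand point is Z3 at distance 3 (to A); all others are ≤ 3.
With {A, B, C, E} the worst case is 3.
With {A, B, D, E} the worst case is 3.
No size-4 selection achieves below 3.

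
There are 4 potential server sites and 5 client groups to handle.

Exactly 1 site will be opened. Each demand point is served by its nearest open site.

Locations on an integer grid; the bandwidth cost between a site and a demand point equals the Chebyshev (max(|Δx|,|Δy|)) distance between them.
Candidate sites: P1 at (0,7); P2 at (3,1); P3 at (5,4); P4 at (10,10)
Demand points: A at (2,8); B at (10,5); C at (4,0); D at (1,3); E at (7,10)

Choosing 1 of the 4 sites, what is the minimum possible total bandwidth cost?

Open {P3}.
  A→P3 4, B→P3 5, C→P3 4, D→P3 4, E→P3 6  ⇒ total 23.
Compare {P2}: total 26.
Compare {P1}: total 30.
No size-1 selection does better; minimum is 23.

23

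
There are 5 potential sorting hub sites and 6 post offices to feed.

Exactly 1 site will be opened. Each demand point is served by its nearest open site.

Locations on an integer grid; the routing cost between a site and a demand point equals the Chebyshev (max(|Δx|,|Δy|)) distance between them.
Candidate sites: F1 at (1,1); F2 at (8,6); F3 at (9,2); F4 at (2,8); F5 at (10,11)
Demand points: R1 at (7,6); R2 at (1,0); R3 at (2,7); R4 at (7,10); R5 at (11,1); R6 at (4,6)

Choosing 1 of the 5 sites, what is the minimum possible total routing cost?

Open {F2}.
  R1→F2 1, R2→F2 7, R3→F2 6, R4→F2 4, R5→F2 5, R6→F2 4  ⇒ total 27.
Compare {F4}: total 30.
Compare {F3}: total 34.
No size-1 selection does better; minimum is 27.

27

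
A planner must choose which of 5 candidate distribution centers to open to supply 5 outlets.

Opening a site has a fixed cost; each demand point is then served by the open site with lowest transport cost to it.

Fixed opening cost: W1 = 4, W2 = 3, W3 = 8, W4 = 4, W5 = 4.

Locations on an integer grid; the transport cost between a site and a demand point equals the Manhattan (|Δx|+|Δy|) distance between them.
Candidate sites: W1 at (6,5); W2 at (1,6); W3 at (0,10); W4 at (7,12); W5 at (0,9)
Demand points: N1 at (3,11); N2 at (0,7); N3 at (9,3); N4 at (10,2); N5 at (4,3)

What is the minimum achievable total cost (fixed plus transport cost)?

Open {W1, W5}: assign each demand point to its cheapest open site.
  N1→W5 5, N2→W5 2, N3→W1 5, N4→W1 7, N5→W1 4
  transport cost 23, fixed 8 → total 31.
Compare {W1, W2}: transport cost 25 + fixed 7 = 32.
Compare {W1, W2, W4}: transport cost 23 + fixed 11 = 34.
Compare {W1, W2, W5}: transport cost 23 + fixed 11 = 34.
All other subsets cost ≥ 32. Minimum total cost: 31.

31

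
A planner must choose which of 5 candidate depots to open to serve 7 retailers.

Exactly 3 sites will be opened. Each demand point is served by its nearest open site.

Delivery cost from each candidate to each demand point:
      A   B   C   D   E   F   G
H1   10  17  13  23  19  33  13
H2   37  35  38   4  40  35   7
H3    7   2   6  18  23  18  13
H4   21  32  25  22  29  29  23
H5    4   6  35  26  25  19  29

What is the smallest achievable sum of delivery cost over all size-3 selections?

63

Open {H1, H2, H3}.
  A→H3 7, B→H3 2, C→H3 6, D→H2 4, E→H1 19, F→H3 18, G→H2 7  ⇒ total 63.
Compare {H2, H3, H5}: total 64.
Compare {H2, H3, H4}: total 67.
No size-3 selection does better; minimum is 63.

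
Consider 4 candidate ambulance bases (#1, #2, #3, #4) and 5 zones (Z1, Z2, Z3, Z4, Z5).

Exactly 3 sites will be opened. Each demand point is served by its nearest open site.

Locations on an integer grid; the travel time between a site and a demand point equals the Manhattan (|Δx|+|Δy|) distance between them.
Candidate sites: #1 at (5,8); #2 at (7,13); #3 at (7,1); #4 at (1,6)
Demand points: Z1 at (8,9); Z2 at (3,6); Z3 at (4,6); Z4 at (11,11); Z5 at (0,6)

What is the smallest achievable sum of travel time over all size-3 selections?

Open {#1, #2, #4}.
  Z1→#1 4, Z2→#4 2, Z3→#1 3, Z4→#2 6, Z5→#4 1  ⇒ total 16.
Compare {#2, #3, #4}: total 17.
Compare {#1, #3, #4}: total 19.
No size-3 selection does better; minimum is 16.

16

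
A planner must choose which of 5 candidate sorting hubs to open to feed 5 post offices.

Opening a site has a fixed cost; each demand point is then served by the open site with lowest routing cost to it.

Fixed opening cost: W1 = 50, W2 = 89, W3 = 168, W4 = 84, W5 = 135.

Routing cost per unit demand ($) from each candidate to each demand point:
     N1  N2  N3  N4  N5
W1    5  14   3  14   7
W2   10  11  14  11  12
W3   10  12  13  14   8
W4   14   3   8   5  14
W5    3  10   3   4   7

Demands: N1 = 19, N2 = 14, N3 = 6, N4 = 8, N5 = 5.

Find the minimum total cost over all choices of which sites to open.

364

Open {W1, W4}: assign each demand point to its cheapest open site.
  N1→W1 19×5=95, N2→W4 14×3=42, N3→W1 6×3=18, N4→W4 8×5=40, N5→W1 5×7=35
  routing cost 230, fixed 134 → total 364.
Compare {W4, W5}: routing cost 184 + fixed 219 = 403.
Compare {W5}: routing cost 282 + fixed 135 = 417.
Compare {W1, W2, W4}: routing cost 230 + fixed 223 = 453.
All other subsets cost ≥ 403. Minimum total cost: 364.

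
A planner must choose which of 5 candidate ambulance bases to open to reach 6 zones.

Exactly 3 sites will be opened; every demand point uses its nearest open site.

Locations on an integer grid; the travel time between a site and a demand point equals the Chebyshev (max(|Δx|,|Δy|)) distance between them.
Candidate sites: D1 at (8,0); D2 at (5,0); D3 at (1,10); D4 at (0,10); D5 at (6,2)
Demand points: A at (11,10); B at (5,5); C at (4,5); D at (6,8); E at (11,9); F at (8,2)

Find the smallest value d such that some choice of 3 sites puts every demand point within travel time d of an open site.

Open {D1, D2, D5}.
  Farthest demand point is A at travel time 8 (to D5); all others are ≤ 8.
With {D1, D3, D5} the worst case is 8.
With {D1, D4, D5} the worst case is 8.
No size-3 selection achieves below 8.

8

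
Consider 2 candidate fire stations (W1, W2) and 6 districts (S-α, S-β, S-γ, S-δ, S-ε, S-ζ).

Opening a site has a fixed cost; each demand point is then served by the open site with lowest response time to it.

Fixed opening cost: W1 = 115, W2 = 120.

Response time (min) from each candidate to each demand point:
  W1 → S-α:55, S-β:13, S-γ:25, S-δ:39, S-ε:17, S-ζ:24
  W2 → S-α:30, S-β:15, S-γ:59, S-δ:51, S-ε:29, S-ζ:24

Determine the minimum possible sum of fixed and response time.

288

Open {W1}: assign each demand point to its cheapest open site.
  S-α→W1 55, S-β→W1 13, S-γ→W1 25, S-δ→W1 39, S-ε→W1 17, S-ζ→W1 24
  response time 173, fixed 115 → total 288.
Compare {W2}: response time 208 + fixed 120 = 328.
Compare {W1, W2}: response time 148 + fixed 235 = 383.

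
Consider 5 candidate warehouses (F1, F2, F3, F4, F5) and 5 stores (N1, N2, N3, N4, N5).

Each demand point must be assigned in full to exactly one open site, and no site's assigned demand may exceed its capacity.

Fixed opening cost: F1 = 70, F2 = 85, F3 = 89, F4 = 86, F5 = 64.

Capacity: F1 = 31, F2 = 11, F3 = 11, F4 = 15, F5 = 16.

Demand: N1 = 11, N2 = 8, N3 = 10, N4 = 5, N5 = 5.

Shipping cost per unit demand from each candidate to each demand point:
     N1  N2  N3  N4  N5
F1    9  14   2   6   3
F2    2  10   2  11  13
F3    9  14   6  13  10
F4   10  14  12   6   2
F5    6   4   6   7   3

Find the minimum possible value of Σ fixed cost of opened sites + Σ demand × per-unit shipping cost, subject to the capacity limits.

330

Open {F1, F5}; cheapest assignment that respects the capacities:
  F1 (cap 31, load 31): N1, N3, N4, N5 — cost 11×9 + 10×2 + 5×6 + 5×3 = 164
  F5 (cap 16, load 8): N2 — cost 8×4 = 32
  Shipping 196, fixed 134 → total 330.
  Any other capacity-feasible assignment to {F1, F5} ships for at least 196.
Compare {F1, F2, F5}: its best feasible assignment gives total 338.
Compare {F1, F2}: its best feasible assignment gives total 354.
Every other set of open sites that can feasibly serve all demand totals ≥ 338 even under its best assignment. Minimum: 330.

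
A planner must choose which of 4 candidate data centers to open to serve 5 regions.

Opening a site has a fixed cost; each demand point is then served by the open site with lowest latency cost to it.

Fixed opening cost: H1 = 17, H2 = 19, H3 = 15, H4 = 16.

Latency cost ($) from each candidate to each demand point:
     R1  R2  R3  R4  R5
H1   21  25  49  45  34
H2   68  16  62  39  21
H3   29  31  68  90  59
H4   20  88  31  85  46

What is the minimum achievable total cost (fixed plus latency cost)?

Open {H2, H4}: assign each demand point to its cheapest open site.
  R1→H4 20, R2→H2 16, R3→H4 31, R4→H2 39, R5→H2 21
  latency cost 127, fixed 35 → total 162.
Compare {H2, H3, H4}: latency cost 127 + fixed 50 = 177.
Compare {H1, H2, H4}: latency cost 127 + fixed 52 = 179.
Compare {H1, H2}: latency cost 146 + fixed 36 = 182.
All other subsets cost ≥ 177. Minimum total cost: 162.

162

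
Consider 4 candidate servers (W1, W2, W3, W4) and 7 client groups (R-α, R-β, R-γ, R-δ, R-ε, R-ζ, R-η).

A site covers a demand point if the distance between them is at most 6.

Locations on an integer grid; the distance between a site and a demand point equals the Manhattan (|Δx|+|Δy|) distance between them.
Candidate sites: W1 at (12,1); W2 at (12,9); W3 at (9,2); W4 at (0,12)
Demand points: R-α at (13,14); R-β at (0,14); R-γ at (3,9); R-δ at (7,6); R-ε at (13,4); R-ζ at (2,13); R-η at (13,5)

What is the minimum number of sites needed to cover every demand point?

3

Coverage sets (demand points within 6 of each site):
  W1: {R-ε, R-η}
  W2: {R-α, R-ε, R-η}
  W3: {R-δ, R-ε}
  W4: {R-β, R-γ, R-ζ}
No 2 sites suffice: every size-2 union leaves at least one demand point uncovered.
But {W2, W3, W4} covers everything, so the minimum is 3.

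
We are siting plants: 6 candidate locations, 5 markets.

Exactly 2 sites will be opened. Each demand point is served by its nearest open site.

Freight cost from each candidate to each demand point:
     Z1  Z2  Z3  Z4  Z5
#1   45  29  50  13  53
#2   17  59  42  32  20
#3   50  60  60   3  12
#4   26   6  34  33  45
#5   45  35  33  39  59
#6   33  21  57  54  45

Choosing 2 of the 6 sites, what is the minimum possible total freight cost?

81

Open {#3, #4}.
  Z1→#4 26, Z2→#4 6, Z3→#4 34, Z4→#3 3, Z5→#3 12  ⇒ total 81.
Compare {#2, #4}: total 109.
Compare {#1, #2}: total 121.
No size-2 selection does better; minimum is 81.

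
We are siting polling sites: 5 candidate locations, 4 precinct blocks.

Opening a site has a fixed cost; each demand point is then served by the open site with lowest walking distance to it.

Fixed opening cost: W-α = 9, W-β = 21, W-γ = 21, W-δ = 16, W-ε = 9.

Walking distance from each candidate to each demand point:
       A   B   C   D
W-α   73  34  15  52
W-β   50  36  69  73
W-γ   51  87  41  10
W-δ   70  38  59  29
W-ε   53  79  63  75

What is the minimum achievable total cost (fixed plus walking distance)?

Open {W-α, W-γ}: assign each demand point to its cheapest open site.
  A→W-γ 51, B→W-α 34, C→W-α 15, D→W-γ 10
  walking distance 110, fixed 30 → total 140.
Compare {W-α, W-γ, W-ε}: walking distance 110 + fixed 39 = 149.
Compare {W-α, W-γ, W-δ}: walking distance 110 + fixed 46 = 156.
Compare {W-α, W-β, W-γ}: walking distance 109 + fixed 51 = 160.
All other subsets cost ≥ 149. Minimum total cost: 140.

140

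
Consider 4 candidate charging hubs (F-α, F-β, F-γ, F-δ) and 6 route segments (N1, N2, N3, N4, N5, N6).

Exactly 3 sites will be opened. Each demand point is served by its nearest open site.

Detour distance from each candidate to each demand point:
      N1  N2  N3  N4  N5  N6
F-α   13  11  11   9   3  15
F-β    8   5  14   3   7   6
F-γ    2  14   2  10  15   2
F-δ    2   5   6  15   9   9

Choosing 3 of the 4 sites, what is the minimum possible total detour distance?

17

Open {F-α, F-β, F-γ}.
  N1→F-γ 2, N2→F-β 5, N3→F-γ 2, N4→F-β 3, N5→F-α 3, N6→F-γ 2  ⇒ total 17.
Compare {F-β, F-γ, F-δ}: total 21.
Compare {F-α, F-γ, F-δ}: total 23.
No size-3 selection does better; minimum is 17.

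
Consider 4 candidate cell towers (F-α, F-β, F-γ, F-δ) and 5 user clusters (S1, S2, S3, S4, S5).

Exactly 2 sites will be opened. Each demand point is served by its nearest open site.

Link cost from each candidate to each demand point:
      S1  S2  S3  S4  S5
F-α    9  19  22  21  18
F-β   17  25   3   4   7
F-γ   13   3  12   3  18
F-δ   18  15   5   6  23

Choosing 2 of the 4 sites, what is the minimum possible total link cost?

Open {F-β, F-γ}.
  S1→F-γ 13, S2→F-γ 3, S3→F-β 3, S4→F-γ 3, S5→F-β 7  ⇒ total 29.
Compare {F-α, F-β}: total 42.
Compare {F-γ, F-δ}: total 42.
No size-2 selection does better; minimum is 29.

29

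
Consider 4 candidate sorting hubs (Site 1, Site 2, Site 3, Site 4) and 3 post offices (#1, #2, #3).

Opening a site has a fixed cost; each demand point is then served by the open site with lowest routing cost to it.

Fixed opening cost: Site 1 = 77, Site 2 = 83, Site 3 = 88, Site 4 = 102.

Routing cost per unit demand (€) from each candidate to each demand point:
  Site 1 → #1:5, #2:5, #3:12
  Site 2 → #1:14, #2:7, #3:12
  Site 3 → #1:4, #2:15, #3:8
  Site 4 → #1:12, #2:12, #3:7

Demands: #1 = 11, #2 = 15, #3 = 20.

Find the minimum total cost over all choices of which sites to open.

Open {Site 1, Site 3}: assign each demand point to its cheapest open site.
  #1→Site 3 11×4=44, #2→Site 1 15×5=75, #3→Site 3 20×8=160
  routing cost 279, fixed 165 → total 444.
Compare {Site 1}: routing cost 370 + fixed 77 = 447.
Compare {Site 1, Site 4}: routing cost 270 + fixed 179 = 449.
Compare {Site 2, Site 3}: routing cost 309 + fixed 171 = 480.
All other subsets cost ≥ 447. Minimum total cost: 444.

444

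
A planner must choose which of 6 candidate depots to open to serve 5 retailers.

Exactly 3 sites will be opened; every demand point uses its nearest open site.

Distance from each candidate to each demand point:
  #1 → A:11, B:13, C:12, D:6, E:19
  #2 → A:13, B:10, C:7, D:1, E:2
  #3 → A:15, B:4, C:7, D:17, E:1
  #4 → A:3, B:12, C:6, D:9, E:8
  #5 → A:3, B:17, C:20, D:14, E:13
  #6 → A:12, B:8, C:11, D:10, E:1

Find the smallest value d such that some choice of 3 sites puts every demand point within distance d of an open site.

6

Open {#1, #3, #4}.
  Farthest demand point is C at distance 6 (to #4); all others are ≤ 6.
With {#2, #3, #4} the worst case is 6.
With {#1, #3, #5} the worst case is 7.
No size-3 selection achieves below 6.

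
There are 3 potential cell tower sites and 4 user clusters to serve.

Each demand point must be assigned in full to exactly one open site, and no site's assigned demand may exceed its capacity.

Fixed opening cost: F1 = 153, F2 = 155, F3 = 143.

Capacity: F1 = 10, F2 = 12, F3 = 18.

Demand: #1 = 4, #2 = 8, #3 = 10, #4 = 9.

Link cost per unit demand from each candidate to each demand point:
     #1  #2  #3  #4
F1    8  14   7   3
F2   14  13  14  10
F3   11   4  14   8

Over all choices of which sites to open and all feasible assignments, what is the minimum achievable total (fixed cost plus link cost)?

Open {F1, F2, F3}; cheapest assignment that respects the capacities:
  F1 (cap 10, load 10): #3 — cost 10×7 = 70
  F2 (cap 12, load 4): #1 — cost 4×14 = 56
  F3 (cap 18, load 17): #2, #4 — cost 8×4 + 9×8 = 104
  Shipping 230, fixed 451 → total 681.
  Any other capacity-feasible assignment to {F1, F2, F3} ships for at least 230.
Total demand is 31 and no other set of sites has combined capacity ≥ 31, so {F1, F2, F3} is the only feasible choice of open sites. Minimum: 681.

681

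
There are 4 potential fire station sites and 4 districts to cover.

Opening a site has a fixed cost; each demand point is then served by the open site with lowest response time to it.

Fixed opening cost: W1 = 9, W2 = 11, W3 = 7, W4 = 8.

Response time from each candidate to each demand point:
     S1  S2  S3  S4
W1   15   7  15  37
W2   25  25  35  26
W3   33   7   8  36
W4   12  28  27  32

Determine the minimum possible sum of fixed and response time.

Open {W3, W4}: assign each demand point to its cheapest open site.
  S1→W4 12, S2→W3 7, S3→W3 8, S4→W4 32
  response time 59, fixed 15 → total 74.
Compare {W2, W3, W4}: response time 53 + fixed 26 = 79.
Compare {W1, W3}: response time 66 + fixed 16 = 82.
Compare {W1}: response time 74 + fixed 9 = 83.
All other subsets cost ≥ 79. Minimum total cost: 74.

74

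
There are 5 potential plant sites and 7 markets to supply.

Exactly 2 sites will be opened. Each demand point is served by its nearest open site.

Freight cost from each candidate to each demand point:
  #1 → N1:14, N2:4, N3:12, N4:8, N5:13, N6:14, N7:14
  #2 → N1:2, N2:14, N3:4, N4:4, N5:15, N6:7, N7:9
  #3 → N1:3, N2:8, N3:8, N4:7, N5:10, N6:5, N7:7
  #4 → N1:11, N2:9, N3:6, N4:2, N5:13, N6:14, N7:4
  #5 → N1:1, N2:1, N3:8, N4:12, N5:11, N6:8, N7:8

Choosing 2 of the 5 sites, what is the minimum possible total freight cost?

Open {#4, #5}.
  N1→#5 1, N2→#5 1, N3→#4 6, N4→#4 2, N5→#5 11, N6→#5 8, N7→#4 4  ⇒ total 33.
Compare {#2, #5}: total 36.
Compare {#3, #4}: total 38.
No size-2 selection does better; minimum is 33.

33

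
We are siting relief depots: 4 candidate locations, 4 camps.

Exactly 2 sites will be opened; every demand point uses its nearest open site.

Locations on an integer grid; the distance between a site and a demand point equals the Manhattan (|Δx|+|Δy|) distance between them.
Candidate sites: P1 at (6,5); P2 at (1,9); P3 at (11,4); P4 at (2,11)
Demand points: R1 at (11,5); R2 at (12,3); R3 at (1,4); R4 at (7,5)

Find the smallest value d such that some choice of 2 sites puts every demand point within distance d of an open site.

Open {P2, P3}.
  Farthest demand point is R3 at distance 5 (to P2); all others are ≤ 5.
With {P1, P3} the worst case is 6.
With {P1, P2} the worst case is 8.
No size-2 selection achieves below 5.

5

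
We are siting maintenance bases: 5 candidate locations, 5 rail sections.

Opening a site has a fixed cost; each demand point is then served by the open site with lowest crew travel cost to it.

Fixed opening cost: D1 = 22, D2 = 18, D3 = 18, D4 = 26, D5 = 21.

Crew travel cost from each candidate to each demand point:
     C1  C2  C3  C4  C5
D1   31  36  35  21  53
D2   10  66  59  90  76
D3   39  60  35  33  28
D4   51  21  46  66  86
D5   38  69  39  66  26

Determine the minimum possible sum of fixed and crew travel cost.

188

Open {D1, D2, D3}: assign each demand point to its cheapest open site.
  C1→D2 10, C2→D1 36, C3→D1 35, C4→D1 21, C5→D3 28
  crew travel cost 130, fixed 58 → total 188.
Compare {D1, D2, D5}: crew travel cost 128 + fixed 61 = 189.
Compare {D2, D3, D4}: crew travel cost 127 + fixed 62 = 189.
Compare {D1, D3}: crew travel cost 151 + fixed 40 = 191.
All other subsets cost ≥ 189. Minimum total cost: 188.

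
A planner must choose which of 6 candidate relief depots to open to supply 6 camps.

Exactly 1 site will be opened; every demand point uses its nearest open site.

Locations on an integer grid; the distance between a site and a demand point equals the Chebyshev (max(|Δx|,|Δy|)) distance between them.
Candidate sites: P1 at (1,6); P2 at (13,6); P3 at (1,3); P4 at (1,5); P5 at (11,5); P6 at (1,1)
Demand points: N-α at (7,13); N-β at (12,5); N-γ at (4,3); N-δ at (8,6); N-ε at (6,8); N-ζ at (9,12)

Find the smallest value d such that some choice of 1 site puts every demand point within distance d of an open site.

8

Open {P5}.
  Farthest demand point is N-α at distance 8 (to P5); all others are ≤ 8.
With {P2} the worst case is 9.
With {P1} the worst case is 11.
No size-1 selection achieves below 8.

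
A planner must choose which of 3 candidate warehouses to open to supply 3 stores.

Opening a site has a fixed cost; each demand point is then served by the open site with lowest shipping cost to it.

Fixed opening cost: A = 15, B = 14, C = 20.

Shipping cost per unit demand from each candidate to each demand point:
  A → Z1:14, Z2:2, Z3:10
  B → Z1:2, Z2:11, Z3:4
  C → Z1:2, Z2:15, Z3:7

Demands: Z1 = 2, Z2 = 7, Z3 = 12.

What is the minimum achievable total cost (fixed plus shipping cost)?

Open {A, B}: assign each demand point to its cheapest open site.
  Z1→B 2×2=4, Z2→A 7×2=14, Z3→B 12×4=48
  shipping cost 66, fixed 29 → total 95.
Compare {A, B, C}: shipping cost 66 + fixed 49 = 115.
Compare {A, C}: shipping cost 102 + fixed 35 = 137.
Compare {B}: shipping cost 129 + fixed 14 = 143.
All other subsets cost ≥ 115. Minimum total cost: 95.

95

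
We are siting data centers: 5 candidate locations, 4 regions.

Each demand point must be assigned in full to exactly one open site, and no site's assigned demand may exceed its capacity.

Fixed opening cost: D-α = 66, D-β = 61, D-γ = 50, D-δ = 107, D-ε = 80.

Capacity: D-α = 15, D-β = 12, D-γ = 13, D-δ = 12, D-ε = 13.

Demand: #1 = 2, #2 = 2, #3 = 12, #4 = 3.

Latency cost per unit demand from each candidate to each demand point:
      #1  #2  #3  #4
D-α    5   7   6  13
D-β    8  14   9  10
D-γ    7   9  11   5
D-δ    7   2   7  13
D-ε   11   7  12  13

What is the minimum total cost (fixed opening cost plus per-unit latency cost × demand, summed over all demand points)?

231

Open {D-α, D-γ}; cheapest assignment that respects the capacities:
  D-α (cap 15, load 14): #1, #3 — cost 2×5 + 12×6 = 82
  D-γ (cap 13, load 5): #2, #4 — cost 2×9 + 3×5 = 33
  Shipping 115, fixed 116 → total 231.
  Any other capacity-feasible assignment to {D-α, D-γ} ships for at least 115.
Compare {D-α, D-β}: its best feasible assignment gives total 259.
Compare {D-β, D-γ}: its best feasible assignment gives total 266.
Every other set of open sites that can feasibly serve all demand totals ≥ 259 even under its best assignment. Minimum: 231.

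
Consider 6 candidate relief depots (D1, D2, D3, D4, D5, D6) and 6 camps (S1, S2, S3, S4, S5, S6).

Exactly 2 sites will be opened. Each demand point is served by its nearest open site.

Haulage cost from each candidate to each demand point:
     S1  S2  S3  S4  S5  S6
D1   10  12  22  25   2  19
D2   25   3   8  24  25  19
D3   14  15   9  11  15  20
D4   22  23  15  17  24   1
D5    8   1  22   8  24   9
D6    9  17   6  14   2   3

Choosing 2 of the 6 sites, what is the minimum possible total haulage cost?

Open {D5, D6}.
  S1→D5 8, S2→D5 1, S3→D6 6, S4→D5 8, S5→D6 2, S6→D6 3  ⇒ total 28.
Compare {D2, D6}: total 37.
Compare {D1, D6}: total 46.
No size-2 selection does better; minimum is 28.

28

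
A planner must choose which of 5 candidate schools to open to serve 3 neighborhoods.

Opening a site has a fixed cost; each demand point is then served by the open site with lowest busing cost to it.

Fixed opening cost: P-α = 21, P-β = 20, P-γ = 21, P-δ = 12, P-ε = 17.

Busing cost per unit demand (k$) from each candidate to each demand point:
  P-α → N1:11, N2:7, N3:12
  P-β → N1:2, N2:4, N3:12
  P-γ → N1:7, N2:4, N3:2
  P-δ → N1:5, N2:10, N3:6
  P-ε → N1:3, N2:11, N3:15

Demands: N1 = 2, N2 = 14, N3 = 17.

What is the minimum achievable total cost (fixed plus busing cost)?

Open {P-γ}: assign each demand point to its cheapest open site.
  N1→P-γ 2×7=14, N2→P-γ 14×4=56, N3→P-γ 17×2=34
  busing cost 104, fixed 21 → total 125.
Compare {P-γ, P-δ}: busing cost 100 + fixed 33 = 133.
Compare {P-γ, P-ε}: busing cost 96 + fixed 38 = 134.
Compare {P-β, P-γ}: busing cost 94 + fixed 41 = 135.
All other subsets cost ≥ 133. Minimum total cost: 125.

125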